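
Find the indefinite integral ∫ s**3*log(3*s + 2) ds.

s**4*log(3*s + 2)/4 - s**4/16 + s**3/18 - s**2/18 + 2*s/27 - 4*log(3*s + 2)/81 + C

Use integration by parts with u = log(3*s + 2), dv = s**3 ds.
Then du = 3/(3*s + 2) ds and v = s**4/4.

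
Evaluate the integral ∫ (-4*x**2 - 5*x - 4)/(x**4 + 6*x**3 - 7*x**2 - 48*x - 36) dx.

-11*log(x - 3)/36 + 3*log(x + 1)/20 - log(x + 2)/2 + 59*log(x + 6)/90 + C

Factor the denominator: (x - 3)*(x + 1)*(x + 2)*(x + 6).
Partial-fraction decomposition: 59/(90*(x + 6)) - 1/(2*(x + 2)) + 3/(20*(x + 1)) - 11/(36*(x - 3)).
Integrate each term: A/(x−a) contributes A·log|x−a|.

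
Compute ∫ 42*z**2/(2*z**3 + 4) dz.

Let u = 2*z**3 + 4, so du = (6*z**2) dz.
Rewriting, the integral becomes 7·∫ 1/u du = 7·log(u).
Substituting back, u = 2*z**3 + 4.

7*log(2*z**3 + 4) + C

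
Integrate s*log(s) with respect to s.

s**2*log(s)/2 - s**2/4 + C

Use integration by parts with u = log(s), dv = s ds.
Then du = 1/s ds and v = s**2/2.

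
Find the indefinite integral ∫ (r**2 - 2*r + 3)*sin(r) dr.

Use integration by parts with u = r**2 - 2*r + 3, dv = sin(r) dr, so v = -cos(r).
Apply parts 2 times (tabular method): alternate signs, differentiate u down to 0, integrate dv up.

-r**2*cos(r) + 2*r*sin(r) + 2*r*cos(r) - 2*sin(r) - cos(r) + C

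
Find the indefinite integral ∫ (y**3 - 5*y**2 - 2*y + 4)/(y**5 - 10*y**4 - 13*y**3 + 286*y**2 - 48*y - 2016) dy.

Factor the denominator: (y - 7)*(y - 6)*(y - 4)*(y + 3)*(y + 4).
Partial-fraction decomposition: -3/(20*(y + 4)) + 31/(315*(y + 3)) - 5/(84*(y - 4)) - 7/(45*(y - 6)) + 4/(15*(y - 7)).
Integrate each term: A/(y−a) contributes A·log|y−a|.

4*log(y - 7)/15 - 7*log(y - 6)/45 - 5*log(y - 4)/84 + 31*log(y + 3)/315 - 3*log(y + 4)/20 + C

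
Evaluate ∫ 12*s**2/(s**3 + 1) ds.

Let u = s**3 + 1, so du = (3*s**2) ds.
Rewriting, the integral becomes 4·∫ 1/u du = 4·log(u).
Substituting back, u = s**3 + 1.

4*log(s**3 + 1) + C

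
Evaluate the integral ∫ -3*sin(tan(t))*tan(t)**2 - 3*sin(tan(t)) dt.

3*cos(tan(t)) + C

Let u = tan(t), so du = (tan(t)**2 + 1) dt.
Rewriting, the integral becomes -3·∫ sin(u) du = -3·-cos(u).
Substituting back, u = tan(t).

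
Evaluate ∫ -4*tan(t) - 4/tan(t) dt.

Let u = tan(t), so du = (tan(t)**2 + 1) dt.
Rewriting, the integral becomes -4·∫ 1/u du = -4·log(u).
Substituting back, u = tan(t).

-4*log(tan(t)) + C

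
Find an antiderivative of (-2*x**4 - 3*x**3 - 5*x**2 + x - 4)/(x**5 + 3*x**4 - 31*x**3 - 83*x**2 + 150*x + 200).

-583*log(x - 5)/540 + 13*log(x - 2)/63 - log(x + 1)/24 + 68*log(x + 4)/27 - 1009*log(x + 5)/280 + C

Factor the denominator: (x - 5)*(x - 2)*(x + 1)*(x + 4)*(x + 5).
Partial-fraction decomposition: -1009/(280*(x + 5)) + 68/(27*(x + 4)) - 1/(24*(x + 1)) + 13/(63*(x - 2)) - 583/(540*(x - 5)).
Integrate each term: A/(x−a) contributes A·log|x−a|.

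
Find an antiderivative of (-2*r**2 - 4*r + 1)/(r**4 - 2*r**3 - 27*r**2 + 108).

Factor the denominator: (r - 6)*(r - 2)*(r + 3)**2.
Partial-fraction decomposition: 58/(405*(r + 3)) - 1/(9*(r + 3)**2) + 3/(20*(r - 2)) - 95/(324*(r - 6)).
Integrate each term; A/(r−a) gives A·log|r−a|; A/(r−a)² gives −A/(r−a).

-95*log(r - 6)/324 + 3*log(r - 2)/20 + 58*log(r + 3)/405 + 1/(9*r + 27) + C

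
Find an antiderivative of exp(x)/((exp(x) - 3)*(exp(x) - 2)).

Let u = e^x, du = e^x dx.
The integral becomes ∫ du/((u-3)(u-2)); decompose into partial fractions.

log(exp(x) - 3) - log(exp(x) - 2) + C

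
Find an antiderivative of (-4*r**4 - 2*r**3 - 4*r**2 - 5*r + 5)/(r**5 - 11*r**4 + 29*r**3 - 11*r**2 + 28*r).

Factor the denominator: r*(r - 7)*(r - 4)*(r**2 + 1).
Partial-fraction decomposition: -(84*r + 13)/(425*(r**2 + 1)) + 1231/(204*(r - 4)) - 5258/(525*(r - 7)) + 5/(28*r).
Integrate each term; A/(r−a) gives A·log|r−a|; the (Br+D)/(r²+p²) term gives a log and an atan.

5*log(r)/28 - 5258*log(r - 7)/525 + 1231*log(r - 4)/204 - 42*log(r**2 + 1)/425 - 13*atan(r)/425 + C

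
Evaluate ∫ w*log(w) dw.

Use integration by parts with u = log(w), dv = w dw.
Then du = 1/w dw and v = w**2/2.

w**2*log(w)/2 - w**2/4 + C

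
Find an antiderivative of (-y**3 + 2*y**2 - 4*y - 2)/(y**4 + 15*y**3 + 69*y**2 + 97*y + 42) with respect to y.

Factor the denominator: (y + 1)**2*(y + 6)*(y + 7).
Partial-fraction decomposition: -467/(36*(y + 7)) + 62/(5*(y + 6)) - 77/(180*(y + 1)) + 1/(6*(y + 1)**2).
Integrate each term; A/(y−a) gives A·log|y−a|; A/(y−a)² gives −A/(y−a).

-77*log(y + 1)/180 + 62*log(y + 6)/5 - 467*log(y + 7)/36 - 1/(6*y + 6) + C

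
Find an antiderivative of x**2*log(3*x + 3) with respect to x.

Use integration by parts with u = log(3*x + 3), dv = x**2 dx.
Then du = 3/(3*x + 3) dx and v = x**3/3.

x**3*log(3*x + 3)/3 - x**3/9 + x**2/6 - x/3 + log(x + 1)/3 + C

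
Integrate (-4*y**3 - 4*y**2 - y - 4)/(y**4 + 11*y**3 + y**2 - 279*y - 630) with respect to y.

Factor the denominator: (y - 5)*(y + 3)*(y + 6)*(y + 7).
Partial-fraction decomposition: -393/(16*(y + 7)) + 722/(33*(y + 6)) - 71/(96*(y + 3)) - 203/(352*(y - 5)).
Integrate each term: A/(y−a) contributes A·log|y−a|.

-203*log(y - 5)/352 - 71*log(y + 3)/96 + 722*log(y + 6)/33 - 393*log(y + 7)/16 + C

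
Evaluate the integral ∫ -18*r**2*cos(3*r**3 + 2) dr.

Let u = 3*r**3 + 2, so du = (9*r**2) dr.
Rewriting, the integral becomes -2·∫ cos(u) du = -2·sin(u).
Substituting back, u = 3*r**3 + 2.

-2*sin(3*r**3 + 2) + C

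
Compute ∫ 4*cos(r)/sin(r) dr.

4*log(sin(r)) + C

Let u = sin(r), so du = (cos(r)) dr.
Rewriting, the integral becomes 4·∫ 1/u du = 4·log(u).
Substituting back, u = sin(r).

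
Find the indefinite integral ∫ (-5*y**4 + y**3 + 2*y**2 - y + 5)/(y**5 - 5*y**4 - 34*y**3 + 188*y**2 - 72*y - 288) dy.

-6193*log(y - 6)/672 + 1183*log(y - 4)/200 - 61*log(y - 2)/192 - 2*log(y + 1)/525 - 6613*log(y + 6)/4800 + C

Factor the denominator: (y - 6)*(y - 4)*(y - 2)*(y + 1)*(y + 6).
Partial-fraction decomposition: -6613/(4800*(y + 6)) - 2/(525*(y + 1)) - 61/(192*(y - 2)) + 1183/(200*(y - 4)) - 6193/(672*(y - 6)).
Integrate each term: A/(y−a) contributes A·log|y−a|.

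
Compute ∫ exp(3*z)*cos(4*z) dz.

4*exp(3*z)*sin(4*z)/25 + 3*exp(3*z)*cos(4*z)/25 + C

Let I denote the integral. Integrate by parts with u = cos(4*z), dv = exp(3*z) dz, so v = exp(3*z)/3: I = exp(3*z)*cos(4*z)/3 + (4/3)·∫ exp(3*z)*sin(4*z) dz.
Apply parts again with u = sin(4*z), dv = exp(3*z) dz: ∫ exp(3*z)*sin(4*z) dz = exp(3*z)*sin(4*z)/3 − (4/3)·I. Substituting back brings back I: I = 4*exp(3*z)*sin(4*z)/9 + exp(3*z)*cos(4*z)/3 − (16/9)·I.
Solving for I: (1 + 16/9)·I equals the remaining terms, so I = (9/25)·(4*exp(3*z)*sin(4*z)/9 + exp(3*z)*cos(4*z)/3).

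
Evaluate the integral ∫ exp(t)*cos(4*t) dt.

4*exp(t)*sin(4*t)/17 + exp(t)*cos(4*t)/17 + C

Let I denote the integral. Integrate by parts with u = cos(4*t), dv = exp(t) dt, so v = exp(t): I = exp(t)*cos(4*t) + 4·∫ exp(t)*sin(4*t) dt.
Apply parts again with u = sin(4*t), dv = exp(t) dt: ∫ exp(t)*sin(4*t) dt = exp(t)*sin(4*t) − 4·I. Substituting back brings back I: I = 4*exp(t)*sin(4*t) + exp(t)*cos(4*t) − 16·I.
Solving for I: (1 + 16)·I equals the remaining terms, so I = (1/17)·(4*exp(t)*sin(4*t) + exp(t)*cos(4*t)).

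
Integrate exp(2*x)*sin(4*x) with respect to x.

Let I denote the integral. Integrate by parts with u = sin(4*x), dv = exp(2*x) dx, so v = exp(2*x)/2: I = exp(2*x)*sin(4*x)/2 − 2·∫ exp(2*x)*cos(4*x) dx.
Apply parts again with u = cos(4*x), dv = exp(2*x) dx: ∫ exp(2*x)*cos(4*x) dx = exp(2*x)*cos(4*x)/2 + 2·I. Substituting back brings back I: I = exp(2*x)*sin(4*x)/2 - exp(2*x)*cos(4*x) − 4·I.
Solving for I: (1 + 4)·I equals the remaining terms, so I = (1/5)·(exp(2*x)*sin(4*x)/2 - exp(2*x)*cos(4*x)).

exp(2*x)*sin(4*x)/10 - exp(2*x)*cos(4*x)/5 + C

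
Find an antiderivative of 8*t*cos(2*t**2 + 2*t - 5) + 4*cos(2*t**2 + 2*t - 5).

Let u = 2*t**2 + 2*t - 5, so du = (4*t + 2) dt.
Rewriting, the integral becomes 2·∫ cos(u) du = 2·sin(u).
Substituting back, u = 2*t**2 + 2*t - 5.

2*sin(2*t**2 + 2*t - 5) + C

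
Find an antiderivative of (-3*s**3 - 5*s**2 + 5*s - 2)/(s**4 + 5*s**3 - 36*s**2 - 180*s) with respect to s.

log(s)/90 - 100*log(s - 6)/99 + 223*log(s + 5)/55 - 109*log(s + 6)/18 + C

Factor the denominator: s*(s - 6)*(s + 5)*(s + 6).
Partial-fraction decomposition: -109/(18*(s + 6)) + 223/(55*(s + 5)) - 100/(99*(s - 6)) + 1/(90*s).
Integrate each term: A/(s−a) contributes A·log|s−a|.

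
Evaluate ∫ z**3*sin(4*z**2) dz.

Let u = z², du = 2z dz; rewrite as (1/2)∫ u^1·sin(4u) du.
Now integrate by parts 1 time.

-z**2*cos(4*z**2)/8 + sin(4*z**2)/32 + C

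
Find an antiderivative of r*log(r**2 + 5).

r**2*log(r**2 + 5)/2 - r**2/2 + 5*log(r**2 + 5)/2 + C

Let u = r**2 + 5, so du = (2*r) dr.
The integral becomes (1/2)·∫ log(u) du; integrate by parts with u′=log(u), dv′=du.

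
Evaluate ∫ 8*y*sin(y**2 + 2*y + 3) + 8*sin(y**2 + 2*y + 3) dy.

Let u = y**2 + 2*y + 3, so du = (2*y + 2) dy.
Rewriting, the integral becomes 4·∫ sin(u) du = 4·-cos(u).
Substituting back, u = y**2 + 2*y + 3.

-4*cos(y**2 + 2*y + 3) + C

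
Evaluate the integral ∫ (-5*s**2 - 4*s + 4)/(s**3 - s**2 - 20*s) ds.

-log(s)/5 - 47*log(s - 5)/15 - 5*log(s + 4)/3 + C

Factor the denominator: s*(s - 5)*(s + 4).
Partial-fraction decomposition: -5/(3*(s + 4)) - 47/(15*(s - 5)) - 1/(5*s).
Integrate each term: A/(s−a) contributes A·log|s−a|.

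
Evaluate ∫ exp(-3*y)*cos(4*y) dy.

4*exp(-3*y)*sin(4*y)/25 - 3*exp(-3*y)*cos(4*y)/25 + C

Let I denote the integral. Integrate by parts with u = cos(4*y), dv = exp(-3*y) dy, so v = -exp(-3*y)/3: I = -exp(-3*y)*cos(4*y)/3 − (4/3)·∫ exp(-3*y)*sin(4*y) dy.
Apply parts again with u = sin(4*y), dv = exp(-3*y) dy: ∫ exp(-3*y)*sin(4*y) dy = -exp(-3*y)*sin(4*y)/3 + (4/3)·I. Substituting back brings back I: I = 4*exp(-3*y)*sin(4*y)/9 - exp(-3*y)*cos(4*y)/3 − (16/9)·I.
Solving for I: (1 + 16/9)·I equals the remaining terms, so I = (9/25)·(4*exp(-3*y)*sin(4*y)/9 - exp(-3*y)*cos(4*y)/3).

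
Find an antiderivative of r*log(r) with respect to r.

Use integration by parts with u = log(r), dv = r dr.
Then du = 1/r dr and v = r**2/2.

r**2*log(r)/2 - r**2/4 + C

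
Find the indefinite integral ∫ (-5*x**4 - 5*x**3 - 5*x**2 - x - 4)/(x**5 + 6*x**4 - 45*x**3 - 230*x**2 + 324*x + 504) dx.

Factor the denominator: (x - 6)*(x - 2)*(x + 1)*(x + 6)*(x + 7).
Partial-fraction decomposition: -5266/(351*(x + 7)) + 2789/(240*(x + 6)) - 4/(315*(x + 1)) + 73/(432*(x - 2)) - 3875/(2184*(x - 6)).
Integrate each term: A/(x−a) contributes A·log|x−a|.

-3875*log(x - 6)/2184 + 73*log(x - 2)/432 - 4*log(x + 1)/315 + 2789*log(x + 6)/240 - 5266*log(x + 7)/351 + C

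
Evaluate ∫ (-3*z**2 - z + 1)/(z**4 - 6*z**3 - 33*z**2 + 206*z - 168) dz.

Factor the denominator: (z - 7)*(z - 4)*(z - 1)*(z + 6).
Partial-fraction decomposition: 101/(910*(z + 6)) - 1/(42*(z - 1)) + 17/(30*(z - 4)) - 17/(26*(z - 7)).
Integrate each term: A/(z−a) contributes A·log|z−a|.

-17*log(z - 7)/26 + 17*log(z - 4)/30 - log(z - 1)/42 + 101*log(z + 6)/910 + C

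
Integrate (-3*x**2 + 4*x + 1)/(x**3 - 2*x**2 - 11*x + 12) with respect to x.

-31*log(x - 4)/21 - log(x - 1)/6 - 19*log(x + 3)/14 + C

Factor the denominator: (x - 4)*(x - 1)*(x + 3).
Partial-fraction decomposition: -19/(14*(x + 3)) - 1/(6*(x - 1)) - 31/(21*(x - 4)).
Integrate each term: A/(x−a) contributes A·log|x−a|.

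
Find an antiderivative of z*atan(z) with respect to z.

Use integration by parts with u = arctan(z), dv = z dz.
Then du = 1/(z**2 + 1) dz.

z**2*atan(z)/2 - z/2 + atan(z)/2 + C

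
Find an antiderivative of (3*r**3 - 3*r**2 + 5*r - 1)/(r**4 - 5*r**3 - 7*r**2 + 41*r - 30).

27*log(r - 5)/8 - 7*log(r - 2)/5 + log(r - 1)/4 + 31*log(r + 3)/40 + C

Factor the denominator: (r - 5)*(r - 2)*(r - 1)*(r + 3).
Partial-fraction decomposition: 31/(40*(r + 3)) + 1/(4*(r - 1)) - 7/(5*(r - 2)) + 27/(8*(r - 5)).
Integrate each term: A/(r−a) contributes A·log|r−a|.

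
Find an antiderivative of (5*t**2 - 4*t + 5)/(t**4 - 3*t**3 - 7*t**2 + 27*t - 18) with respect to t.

19*log(t - 3)/6 - 17*log(t - 2)/5 + 3*log(t - 1)/4 - 31*log(t + 3)/60 + C

Factor the denominator: (t - 3)*(t - 2)*(t - 1)*(t + 3).
Partial-fraction decomposition: -31/(60*(t + 3)) + 3/(4*(t - 1)) - 17/(5*(t - 2)) + 19/(6*(t - 3)).
Integrate each term: A/(t−a) contributes A·log|t−a|.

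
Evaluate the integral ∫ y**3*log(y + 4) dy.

y**4*log(y + 4)/4 - y**4/16 + y**3/3 - 2*y**2 + 16*y - 64*log(y + 4) + C

Use integration by parts with u = log(y + 4), dv = y**3 dy.
Then du = 1/(y + 4) dy and v = y**4/4.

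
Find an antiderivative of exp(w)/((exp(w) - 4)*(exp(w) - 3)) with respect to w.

Let u = e^w, du = e^w dw.
The integral becomes ∫ du/((u-3)(u-4)); decompose into partial fractions.

log(exp(w) - 4) - log(exp(w) - 3) + C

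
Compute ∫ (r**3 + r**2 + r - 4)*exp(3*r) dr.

Use integration by parts with u = r**3 + r**2 + r - 4, dv = exp(3*r) dr, so v = exp(3*r)/3.
Apply parts 3 times (tabular method): alternate signs, differentiate u down to 0, integrate dv up.

(3*r**3 + 3*r - 13)*exp(3*r)/9 + C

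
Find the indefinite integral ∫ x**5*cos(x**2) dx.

x**4*sin(x**2)/2 + x**2*cos(x**2) - sin(x**2) + C

Let u = x², du = 2x dx; rewrite as (1/2)∫ u^2·cos(1u) du.
Now integrate by parts 2 times.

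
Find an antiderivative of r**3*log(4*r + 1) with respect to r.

Use integration by parts with u = log(4*r + 1), dv = r**3 dr.
Then du = 4/(4*r + 1) dr and v = r**4/4.

r**4*log(4*r + 1)/4 - r**4/16 + r**3/48 - r**2/128 + r/256 - log(4*r + 1)/1024 + C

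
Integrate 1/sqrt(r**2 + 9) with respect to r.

log(r + sqrt(r**2 + 9)) + C

Substitute r = 3·tan(θ), so dr = 3·sec(θ)^2 dθ and the radical becomes sqrt(r**2 + 9) = 3·sec(θ) by the Pythagorean identity.
Integrate the resulting trig expression in θ, then back-substitute tan(θ) = r/3, sec(θ) = sqrt(r**2 + 9)/3 (absorbing any constant into C).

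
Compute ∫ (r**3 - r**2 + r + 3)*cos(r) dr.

Use integration by parts with u = r**3 - r**2 + r + 3, dv = cos(r) dr, so v = sin(r).
Apply parts 3 times (tabular method): alternate signs, differentiate u down to 0, integrate dv up.

r**3*sin(r) - r**2*sin(r) + 3*r**2*cos(r) - 5*r*sin(r) - 2*r*cos(r) + 5*sin(r) - 5*cos(r) + C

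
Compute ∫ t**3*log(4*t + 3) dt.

Use integration by parts with u = log(4*t + 3), dv = t**3 dt.
Then du = 4/(4*t + 3) dt and v = t**4/4.

t**4*log(4*t + 3)/4 - t**4/16 + t**3/16 - 9*t**2/128 + 27*t/256 - 81*log(4*t + 3)/1024 + C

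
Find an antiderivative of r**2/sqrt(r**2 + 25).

Substitute r = 5·tan(θ), so dr = 5·sec(θ)^2 dθ and the radical becomes sqrt(r**2 + 25) = 5·sec(θ) by the Pythagorean identity.
Integrate the resulting trig expression in θ, then back-substitute tan(θ) = r/5, sec(θ) = sqrt(r**2 + 25)/5 (absorbing any constant into C).

r*sqrt(r**2 + 25)/2 - 25*log(r + sqrt(r**2 + 25))/2 + C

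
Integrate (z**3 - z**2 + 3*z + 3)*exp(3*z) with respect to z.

(9*z**3 - 18*z**2 + 39*z + 14)*exp(3*z)/27 + C

Use integration by parts with u = z**3 - z**2 + 3*z + 3, dv = exp(3*z) dz, so v = exp(3*z)/3.
Apply parts 3 times (tabular method): alternate signs, differentiate u down to 0, integrate dv up.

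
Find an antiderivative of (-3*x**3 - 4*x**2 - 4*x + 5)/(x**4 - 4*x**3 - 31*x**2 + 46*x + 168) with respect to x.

Factor the denominator: (x - 7)*(x - 3)*(x + 2)*(x + 4).
Partial-fraction decomposition: -149/(154*(x + 4)) + 7/(30*(x + 2)) + 31/(35*(x - 3)) - 104/(33*(x - 7)).
Integrate each term: A/(x−a) contributes A·log|x−a|.

-104*log(x - 7)/33 + 31*log(x - 3)/35 + 7*log(x + 2)/30 - 149*log(x + 4)/154 + C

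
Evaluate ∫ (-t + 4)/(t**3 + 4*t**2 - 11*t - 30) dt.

Factor the denominator: (t - 3)*(t + 2)*(t + 5).
Partial-fraction decomposition: 3/(8*(t + 5)) - 2/(5*(t + 2)) + 1/(40*(t - 3)).
Integrate each term: A/(t−a) contributes A·log|t−a|.

log(t - 3)/40 - 2*log(t + 2)/5 + 3*log(t + 5)/8 + C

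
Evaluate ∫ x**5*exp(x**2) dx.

(x**4 - 2*x**2 + 2)*exp(x**2)/2 + C

Let u = x², du = 2x dx; rewrite as (1/2)∫ u^2·exp(1u) du.
Now integrate by parts 2 times.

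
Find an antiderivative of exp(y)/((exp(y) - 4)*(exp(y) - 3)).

Let u = e^y, du = e^y dy.
The integral becomes ∫ du/((u-4)(u-3)); decompose into partial fractions.

log(exp(y) - 4) - log(exp(y) - 3) + C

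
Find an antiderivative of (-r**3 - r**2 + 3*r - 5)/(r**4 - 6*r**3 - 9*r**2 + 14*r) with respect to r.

-5*log(r)/14 - 188*log(r - 7)/189 + 2*log(r - 1)/9 + 7*log(r + 2)/54 + C

Factor the denominator: r*(r - 7)*(r - 1)*(r + 2).
Partial-fraction decomposition: 7/(54*(r + 2)) + 2/(9*(r - 1)) - 188/(189*(r - 7)) - 5/(14*r).
Integrate each term: A/(r−a) contributes A·log|r−a|.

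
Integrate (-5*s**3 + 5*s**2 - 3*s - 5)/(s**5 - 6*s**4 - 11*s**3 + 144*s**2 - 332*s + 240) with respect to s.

-257*log(s - 4)/36 + 13*log(s - 3) - 1191*log(s - 2)/196 + 95*log(s + 5)/441 + 31/(14*s - 28) + C

Factor the denominator: (s - 4)*(s - 3)*(s - 2)**2*(s + 5).
Partial-fraction decomposition: 95/(441*(s + 5)) - 1191/(196*(s - 2)) - 31/(14*(s - 2)**2) + 13/(s - 3) - 257/(36*(s - 4)).
Integrate each term; A/(s−a) gives A·log|s−a|; A/(s−a)² gives −A/(s−a).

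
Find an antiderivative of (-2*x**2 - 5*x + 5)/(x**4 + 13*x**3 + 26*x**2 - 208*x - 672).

-47*log(x - 4)/880 + 7*log(x + 4)/48 - 37*log(x + 6)/20 + 58*log(x + 7)/33 + C

Factor the denominator: (x - 4)*(x + 4)*(x + 6)*(x + 7).
Partial-fraction decomposition: 58/(33*(x + 7)) - 37/(20*(x + 6)) + 7/(48*(x + 4)) - 47/(880*(x - 4)).
Integrate each term: A/(x−a) contributes A·log|x−a|.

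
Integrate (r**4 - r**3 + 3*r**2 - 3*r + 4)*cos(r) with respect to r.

Use integration by parts with u = r**4 - r**3 + 3*r**2 - 3*r + 4, dv = cos(r) dr, so v = sin(r).
Apply parts 4 times (tabular method): alternate signs, differentiate u down to 0, integrate dv up.

r**4*sin(r) - r**3*sin(r) + 4*r**3*cos(r) - 9*r**2*sin(r) - 3*r**2*cos(r) + 3*r*sin(r) - 18*r*cos(r) + 22*sin(r) + 3*cos(r) + C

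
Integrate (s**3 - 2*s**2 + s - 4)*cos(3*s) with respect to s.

s**3*sin(3*s)/3 - 2*s**2*sin(3*s)/3 + s**2*cos(3*s)/3 + s*sin(3*s)/9 - 4*s*cos(3*s)/9 - 32*sin(3*s)/27 + cos(3*s)/27 + C

Use integration by parts with u = s**3 - 2*s**2 + s - 4, dv = cos(3*s) ds, so v = sin(3*s)/3.
Apply parts 3 times (tabular method): alternate signs, differentiate u down to 0, integrate dv up.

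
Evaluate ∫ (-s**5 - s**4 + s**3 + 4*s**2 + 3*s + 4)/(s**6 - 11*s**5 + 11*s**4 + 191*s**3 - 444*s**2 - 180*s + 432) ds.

-4619*log(s - 6)/11025 - 31*log(s - 3)/63 - log(s - 1)/50 + log(s + 1)/294 - 38*log(s + 4)/525 + 869/(105*s - 630) + C

Factor the denominator: (s - 6)**2*(s - 3)*(s - 1)*(s + 1)*(s + 4).
Partial-fraction decomposition: -38/(525*(s + 4)) + 1/(294*(s + 1)) - 1/(50*(s - 1)) - 31/(63*(s - 3)) - 4619/(11025*(s - 6)) - 869/(105*(s - 6)**2).
Integrate each term; A/(s−a) gives A·log|s−a|; A/(s−a)² gives −A/(s−a).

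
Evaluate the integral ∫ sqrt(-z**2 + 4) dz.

Substitute z = 2·sin(θ), so dz = 2·cos(θ) dθ and the radical becomes sqrt(-z**2 + 4) = 2·cos(θ) by the Pythagorean identity.
Integrate the resulting trig expression in θ, then back-substitute θ = asin(z/2), sin(θ) = z/2, cos(θ) = sqrt(-z**2 + 4)/2 (absorbing any constant into C).

z*sqrt(-z**2 + 4)/2 + 2*asin(z/2) + C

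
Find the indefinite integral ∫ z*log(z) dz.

Use integration by parts with u = log(z), dv = z dz.
Then du = 1/z dz and v = z**2/2.

z**2*log(z)/2 - z**2/4 + C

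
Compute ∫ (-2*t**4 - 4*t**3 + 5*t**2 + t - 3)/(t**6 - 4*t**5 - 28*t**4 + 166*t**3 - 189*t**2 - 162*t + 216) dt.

Factor the denominator: (t - 4)*(t - 3)**2*(t - 1)*(t + 1)*(t + 6).
Partial-fraction decomposition: 173/(3150*(t + 6)) + 3/(800*(t + 1)) + 1/(56*(t - 1)) + 1297/(288*(t - 3)) + 25/(8*(t - 3)**2) - 229/(50*(t - 4)).
Integrate each term; A/(t−a) gives A·log|t−a|; A/(t−a)² gives −A/(t−a).

-229*log(t - 4)/50 + 1297*log(t - 3)/288 + log(t - 1)/56 + 3*log(t + 1)/800 + 173*log(t + 6)/3150 - 25/(8*t - 24) + C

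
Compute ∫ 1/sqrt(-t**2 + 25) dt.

Substitute t = 5·sin(θ), so dt = 5·cos(θ) dθ and the radical becomes sqrt(-t**2 + 25) = 5·cos(θ) by the Pythagorean identity.
Integrate the resulting trig expression in θ, then back-substitute θ = asin(t/5), sin(θ) = t/5, cos(θ) = sqrt(-t**2 + 25)/5 (absorbing any constant into C).

asin(t/5) + C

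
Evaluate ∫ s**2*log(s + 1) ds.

Use integration by parts with u = log(s + 1), dv = s**2 ds.
Then du = 1/(s + 1) ds and v = s**3/3.

s**3*log(s + 1)/3 - s**3/9 + s**2/6 - s/3 + log(s + 1)/3 + C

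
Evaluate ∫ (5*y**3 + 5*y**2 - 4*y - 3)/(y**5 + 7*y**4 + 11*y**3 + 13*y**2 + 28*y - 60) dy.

Factor the denominator: (y - 1)*(y + 3)*(y + 5)*(y**2 + 4).
Partial-fraction decomposition: (1101*y + 701)/(1885*(y**2 + 4)) - 161/(116*(y + 5)) + 81/(104*(y + 3)) + 1/(40*(y - 1)).
Integrate each term; A/(y−a) gives A·log|y−a|; the (By+D)/(y²+p²) term gives a log and an atan.

log(y - 1)/40 + 81*log(y + 3)/104 - 161*log(y + 5)/116 + 1101*log(y**2 + 4)/3770 + 701*atan(y/2)/3770 + C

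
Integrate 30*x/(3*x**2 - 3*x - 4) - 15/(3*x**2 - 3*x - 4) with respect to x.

5*log(3*x**2 - 3*x - 4) + C

Let u = 3*x**2 - 3*x - 4, so du = (6*x - 3) dx.
Rewriting, the integral becomes 5·∫ 1/u du = 5·log(u).
Substituting back, u = 3*x**2 - 3*x - 4.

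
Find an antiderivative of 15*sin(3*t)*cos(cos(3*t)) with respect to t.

-5*sin(cos(3*t)) + C

Let u = cos(3*t), so du = (-3*sin(3*t)) dt.
Rewriting, the integral becomes -5·∫ cos(u) du = -5·sin(u).
Substituting back, u = cos(3*t).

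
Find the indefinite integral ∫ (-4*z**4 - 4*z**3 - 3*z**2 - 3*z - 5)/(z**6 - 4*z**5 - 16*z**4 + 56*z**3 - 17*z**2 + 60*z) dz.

Factor the denominator: z*(z - 5)*(z - 3)*(z + 4)*(z**2 + 1).
Partial-fraction decomposition: (201*z - 22)/(2210*(z**2 + 1)) + 809/(4284*(z + 4)) + 473/(420*(z - 3)) - 619/(468*(z - 5)) - 1/(12*z).
Integrate each term; A/(z−a) gives A·log|z−a|; the (Bz+D)/(z²+p²) term gives a log and an atan.

-log(z)/12 - 619*log(z - 5)/468 + 473*log(z - 3)/420 + 809*log(z + 4)/4284 + 201*log(z**2 + 1)/4420 - 11*atan(z)/1105 + C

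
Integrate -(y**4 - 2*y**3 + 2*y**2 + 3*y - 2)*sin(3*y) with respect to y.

y**4*cos(3*y)/3 - 4*y**3*sin(3*y)/9 - 2*y**3*cos(3*y)/3 + 2*y**2*sin(3*y)/3 + 2*y**2*cos(3*y)/9 - 4*y*sin(3*y)/27 + 13*y*cos(3*y)/9 - 13*sin(3*y)/27 - 58*cos(3*y)/81 + C

Use integration by parts with u = y**4 - 2*y**3 + 2*y**2 + 3*y - 2, dv = -sin(3*y) dy, so v = cos(3*y)/3.
Apply parts 4 times (tabular method): alternate signs, differentiate u down to 0, integrate dv up.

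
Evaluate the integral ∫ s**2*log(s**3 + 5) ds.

Let u = s**3 + 5, so du = (3*s**2) ds.
The integral becomes (1/3)·∫ log(u) du; integrate by parts with u′=log(u), dv′=du.

s**3*log(s**3 + 5)/3 - s**3/3 + 5*log(s**3 + 5)/3 + C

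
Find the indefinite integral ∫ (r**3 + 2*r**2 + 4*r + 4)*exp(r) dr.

Use integration by parts with u = r**3 + 2*r**2 + 4*r + 4, dv = exp(r) dr, so v = exp(r).
Apply parts 3 times (tabular method): alternate signs, differentiate u down to 0, integrate dv up.

(r**3 - r**2 + 6*r - 2)*exp(r) + C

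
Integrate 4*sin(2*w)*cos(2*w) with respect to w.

Let u = sin(2*w), so du = (2*cos(2*w)) dw.
Rewriting, the integral becomes 2·∫ u^1 du = 2·u^2/2.
Substituting back, u = sin(2*w).

sin(2*w)**2 + C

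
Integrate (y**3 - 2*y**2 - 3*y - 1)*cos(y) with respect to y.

Use integration by parts with u = y**3 - 2*y**2 - 3*y - 1, dv = cos(y) dy, so v = sin(y).
Apply parts 3 times (tabular method): alternate signs, differentiate u down to 0, integrate dv up.

y**3*sin(y) - 2*y**2*sin(y) + 3*y**2*cos(y) - 9*y*sin(y) - 4*y*cos(y) + 3*sin(y) - 9*cos(y) + C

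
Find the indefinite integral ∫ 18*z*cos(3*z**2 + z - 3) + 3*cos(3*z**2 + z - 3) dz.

3*sin(3*z**2 + z - 3) + C

Let u = 3*z**2 + z - 3, so du = (6*z + 1) dz.
Rewriting, the integral becomes 3·∫ cos(u) du = 3·sin(u).
Substituting back, u = 3*z**2 + z - 3.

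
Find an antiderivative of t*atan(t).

Use integration by parts with u = arctan(t), dv = t dt.
Then du = 1/(t**2 + 1) dt.

t**2*atan(t)/2 - t/2 + atan(t)/2 + C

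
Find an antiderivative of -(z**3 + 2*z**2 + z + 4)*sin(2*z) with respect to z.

z**3*cos(2*z)/2 - 3*z**2*sin(2*z)/4 + z**2*cos(2*z) - z*sin(2*z) - z*cos(2*z)/4 + sin(2*z)/8 + 3*cos(2*z)/2 + C

Use integration by parts with u = z**3 + 2*z**2 + z + 4, dv = -sin(2*z) dz, so v = cos(2*z)/2.
Apply parts 3 times (tabular method): alternate signs, differentiate u down to 0, integrate dv up.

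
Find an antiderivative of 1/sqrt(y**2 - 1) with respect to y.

Substitute y = sec(θ), so dy = sec(θ)*tan(θ) dθ and the radical becomes sqrt(y**2 - 1) = tan(θ) by the Pythagorean identity.
Integrate the resulting trig expression in θ, then back-substitute sec(θ) = y, tan(θ) = sqrt(y**2 - 1) (absorbing any constant into C).

log(y + sqrt(y**2 - 1)) + C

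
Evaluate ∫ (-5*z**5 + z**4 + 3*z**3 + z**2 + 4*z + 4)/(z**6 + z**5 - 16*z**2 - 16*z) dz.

Factor the denominator: z*(z - 2)*(z + 1)*(z + 2)*(z**2 + 4).
Partial-fraction decomposition: -(21*z - 26)/(10*(z**2 + 4)) - 19/(8*(z + 2)) + 4/(15*(z + 1)) - 13/(24*(z - 2)) - 1/(4*z).
Integrate each term; A/(z−a) gives A·log|z−a|; the (Bz+D)/(z²+p²) term gives a log and an atan.

-log(z)/4 - 13*log(z - 2)/24 + 4*log(z + 1)/15 - 19*log(z + 2)/8 - 21*log(z**2 + 4)/20 + 13*atan(z/2)/10 + C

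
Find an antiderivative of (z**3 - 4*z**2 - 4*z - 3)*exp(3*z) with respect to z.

Use integration by parts with u = z**3 - 4*z**2 - 4*z - 3, dv = exp(3*z) dz, so v = exp(3*z)/3.
Apply parts 3 times (tabular method): alternate signs, differentiate u down to 0, integrate dv up.

(9*z**3 - 45*z**2 - 6*z - 25)*exp(3*z)/27 + C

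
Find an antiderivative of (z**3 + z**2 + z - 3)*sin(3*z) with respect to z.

-z**3*cos(3*z)/3 + z**2*sin(3*z)/3 - z**2*cos(3*z)/3 + 2*z*sin(3*z)/9 - z*cos(3*z)/9 + sin(3*z)/27 + 29*cos(3*z)/27 + C

Use integration by parts with u = z**3 + z**2 + z - 3, dv = sin(3*z) dz, so v = -cos(3*z)/3.
Apply parts 3 times (tabular method): alternate signs, differentiate u down to 0, integrate dv up.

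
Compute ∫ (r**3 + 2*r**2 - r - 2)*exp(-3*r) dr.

(-3*r**3 - 9*r**2 - 3*r + 5)*exp(-3*r)/9 + C

Use integration by parts with u = r**3 + 2*r**2 - r - 2, dv = exp(-3*r) dr, so v = -exp(-3*r)/3.
Apply parts 3 times (tabular method): alternate signs, differentiate u down to 0, integrate dv up.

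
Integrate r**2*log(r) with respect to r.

r**3*log(r)/3 - r**3/9 + C

Use integration by parts with u = log(r), dv = r**2 dr.
Then du = 1/r dr and v = r**3/3.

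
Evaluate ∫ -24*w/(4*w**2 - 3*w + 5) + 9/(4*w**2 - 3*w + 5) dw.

-3*log(4*w**2 - 3*w + 5) + C

Let u = 4*w**2 - 3*w + 5, so du = (8*w - 3) dw.
Rewriting, the integral becomes -3·∫ 1/u du = -3·log(u).
Substituting back, u = 4*w**2 - 3*w + 5.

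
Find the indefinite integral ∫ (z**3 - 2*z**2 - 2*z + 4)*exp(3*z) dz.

Use integration by parts with u = z**3 - 2*z**2 - 2*z + 4, dv = exp(3*z) dz, so v = exp(3*z)/3.
Apply parts 3 times (tabular method): alternate signs, differentiate u down to 0, integrate dv up.

(z**3 - 3*z**2 + 4)*exp(3*z)/3 + C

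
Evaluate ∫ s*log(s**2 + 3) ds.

s**2*log(s**2 + 3)/2 - s**2/2 + 3*log(s**2 + 3)/2 + C

Let u = s**2 + 3, so du = (2*s) ds.
The integral becomes (1/2)·∫ log(u) du; integrate by parts with u′=log(u), dv′=du.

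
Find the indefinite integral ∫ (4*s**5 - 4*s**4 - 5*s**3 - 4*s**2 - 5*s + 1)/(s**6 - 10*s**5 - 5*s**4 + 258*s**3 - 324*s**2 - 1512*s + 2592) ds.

Factor the denominator: (s - 6)**2*(s - 3)*(s - 2)*(s + 3)*(s + 4).
Partial-fraction decomposition: 4843/(4200*(s + 4)) - 1181/(2430*(s + 3)) + 1/(480*(s - 2)) + 463/(378*(s - 3)) + 409399/(194400*(s - 6)) + 24667/(1080*(s - 6)**2).
Integrate each term; A/(s−a) gives A·log|s−a|; A/(s−a)² gives −A/(s−a).

409399*log(s - 6)/194400 + 463*log(s - 3)/378 + log(s - 2)/480 - 1181*log(s + 3)/2430 + 4843*log(s + 4)/4200 - 24667/(1080*s - 6480) + C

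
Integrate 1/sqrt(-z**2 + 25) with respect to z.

asin(z/5) + C

Substitute z = 5·sin(θ), so dz = 5·cos(θ) dθ and the radical becomes sqrt(-z**2 + 25) = 5·cos(θ) by the Pythagorean identity.
Integrate the resulting trig expression in θ, then back-substitute θ = asin(z/5), sin(θ) = z/5, cos(θ) = sqrt(-z**2 + 25)/5 (absorbing any constant into C).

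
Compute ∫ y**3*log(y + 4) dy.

y**4*log(y + 4)/4 - y**4/16 + y**3/3 - 2*y**2 + 16*y - 64*log(y + 4) + C

Use integration by parts with u = log(y + 4), dv = y**3 dy.
Then du = 1/(y + 4) dy and v = y**4/4.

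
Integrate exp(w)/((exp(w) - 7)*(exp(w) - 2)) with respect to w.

Let u = e^w, du = e^w dw.
The integral becomes ∫ du/((u-2)(u-7)); decompose into partial fractions.

log(exp(w) - 7)/5 - log(exp(w) - 2)/5 + C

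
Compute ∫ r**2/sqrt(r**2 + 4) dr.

r*sqrt(r**2 + 4)/2 - 2*log(r + sqrt(r**2 + 4)) + C

Substitute r = 2·tan(θ), so dr = 2·sec(θ)^2 dθ and the radical becomes sqrt(r**2 + 4) = 2·sec(θ) by the Pythagorean identity.
Integrate the resulting trig expression in θ, then back-substitute tan(θ) = r/2, sec(θ) = sqrt(r**2 + 4)/2 (absorbing any constant into C).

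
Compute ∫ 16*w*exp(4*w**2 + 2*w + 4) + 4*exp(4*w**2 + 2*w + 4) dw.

2*exp(4*w**2 + 2*w + 4) + C

Let u = 4*w**2 + 2*w + 4, so du = (8*w + 2) dw.
Rewriting, the integral becomes 2·∫ e^u du = 2·e^u.
Substituting back, u = 4*w**2 + 2*w + 4.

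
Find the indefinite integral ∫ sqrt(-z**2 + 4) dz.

z*sqrt(-z**2 + 4)/2 + 2*asin(z/2) + C

Substitute z = 2·sin(θ), so dz = 2·cos(θ) dθ and the radical becomes sqrt(-z**2 + 4) = 2·cos(θ) by the Pythagorean identity.
Integrate the resulting trig expression in θ, then back-substitute θ = asin(z/2), sin(θ) = z/2, cos(θ) = sqrt(-z**2 + 4)/2 (absorbing any constant into C).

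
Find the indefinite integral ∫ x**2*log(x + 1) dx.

Use integration by parts with u = log(x + 1), dv = x**2 dx.
Then du = 1/(x + 1) dx and v = x**3/3.

x**3*log(x + 1)/3 - x**3/9 + x**2/6 - x/3 + log(x + 1)/3 + C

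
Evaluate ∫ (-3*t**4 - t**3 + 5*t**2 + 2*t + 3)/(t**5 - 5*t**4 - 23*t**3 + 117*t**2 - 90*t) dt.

Factor the denominator: t*(t - 6)*(t - 3)*(t - 1)*(t + 5).
Partial-fraction decomposition: -34/(55*(t + 5)) + 1/(10*(t - 1)) + 3/(2*(t - 3)) - 1303/(330*(t - 6)) - 1/(30*t).
Integrate each term: A/(t−a) contributes A·log|t−a|.

-log(t)/30 - 1303*log(t - 6)/330 + 3*log(t - 3)/2 + log(t - 1)/10 - 34*log(t + 5)/55 + C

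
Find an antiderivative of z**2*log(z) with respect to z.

z**3*log(z)/3 - z**3/9 + C

Use integration by parts with u = log(z), dv = z**2 dz.
Then du = 1/z dz and v = z**3/3.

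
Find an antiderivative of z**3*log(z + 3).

Use integration by parts with u = log(z + 3), dv = z**3 dz.
Then du = 1/(z + 3) dz and v = z**4/4.

z**4*log(z + 3)/4 - z**4/16 + z**3/4 - 9*z**2/8 + 27*z/4 - 81*log(z + 3)/4 + C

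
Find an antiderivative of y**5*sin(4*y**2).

Let u = y², du = 2y dy; rewrite as (1/2)∫ u^2·sin(4u) du.
Now integrate by parts 2 times.

-y**4*cos(4*y**2)/8 + y**2*sin(4*y**2)/16 + cos(4*y**2)/64 + C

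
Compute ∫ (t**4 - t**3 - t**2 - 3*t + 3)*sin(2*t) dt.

Use integration by parts with u = t**4 - t**3 - t**2 - 3*t + 3, dv = sin(2*t) dt, so v = -cos(2*t)/2.
Apply parts 4 times (tabular method): alternate signs, differentiate u down to 0, integrate dv up.

-t**4*cos(2*t)/2 + t**3*sin(2*t) + t**3*cos(2*t)/2 - 3*t**2*sin(2*t)/4 + 2*t**2*cos(2*t) - 2*t*sin(2*t) + 3*t*cos(2*t)/4 - 3*sin(2*t)/8 - 5*cos(2*t)/2 + C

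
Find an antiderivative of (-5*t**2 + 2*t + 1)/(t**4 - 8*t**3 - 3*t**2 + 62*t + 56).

Factor the denominator: (t - 7)*(t - 4)*(t + 1)*(t + 2).
Partial-fraction decomposition: 23/(54*(t + 2)) - 3/(20*(t + 1)) + 71/(90*(t - 4)) - 115/(108*(t - 7)).
Integrate each term: A/(t−a) contributes A·log|t−a|.

-115*log(t - 7)/108 + 71*log(t - 4)/90 - 3*log(t + 1)/20 + 23*log(t + 2)/54 + C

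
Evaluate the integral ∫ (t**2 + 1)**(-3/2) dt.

Substitute t = tan(θ), so dt = sec(θ)^2 dθ and the radical becomes sqrt(t**2 + 1) = sec(θ) by the Pythagorean identity.
Integrate the resulting trig expression in θ, then back-substitute tan(θ) = t, sec(θ) = sqrt(t**2 + 1) (absorbing any constant into C).

t/sqrt(t**2 + 1) + C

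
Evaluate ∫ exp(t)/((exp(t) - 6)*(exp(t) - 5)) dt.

Let u = e^t, du = e^t dt.
The integral becomes ∫ du/((u-6)(u-5)); decompose into partial fractions.

log(exp(t) - 6) - log(exp(t) - 5) + C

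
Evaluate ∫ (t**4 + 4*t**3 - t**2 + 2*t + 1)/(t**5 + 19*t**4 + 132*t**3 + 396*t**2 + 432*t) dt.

log(t)/432 + 41*log(t + 3)/27 - 23*log(t + 4)/16 + 11*log(t + 6)/12 + 385/(36*t + 216) + C

Factor the denominator: t*(t + 3)*(t + 4)*(t + 6)**2.
Partial-fraction decomposition: 11/(12*(t + 6)) - 385/(36*(t + 6)**2) - 23/(16*(t + 4)) + 41/(27*(t + 3)) + 1/(432*t).
Integrate each term; A/(t−a) gives A·log|t−a|; A/(t−a)² gives −A/(t−a).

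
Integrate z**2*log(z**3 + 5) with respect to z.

Let u = z**3 + 5, so du = (3*z**2) dz.
The integral becomes (1/3)·∫ log(u) du; integrate by parts with u′=log(u), dv′=du.

z**3*log(z**3 + 5)/3 - z**3/3 + 5*log(z**3 + 5)/3 + C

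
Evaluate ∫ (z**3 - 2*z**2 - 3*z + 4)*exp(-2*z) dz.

(-4*z**3 + 2*z**2 + 14*z - 9)*exp(-2*z)/8 + C

Use integration by parts with u = z**3 - 2*z**2 - 3*z + 4, dv = exp(-2*z) dz, so v = -exp(-2*z)/2.
Apply parts 3 times (tabular method): alternate signs, differentiate u down to 0, integrate dv up.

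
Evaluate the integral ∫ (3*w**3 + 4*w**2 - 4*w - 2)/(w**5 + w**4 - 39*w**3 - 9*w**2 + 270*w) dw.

Factor the denominator: w*(w - 5)*(w - 3)*(w + 3)*(w + 6).
Partial-fraction decomposition: -241/(891*(w + 6)) + 35/(432*(w + 3)) - 103/(324*(w - 3)) + 453/(880*(w - 5)) - 1/(135*w).
Integrate each term: A/(w−a) contributes A·log|w−a|.

-log(w)/135 + 453*log(w - 5)/880 - 103*log(w - 3)/324 + 35*log(w + 3)/432 - 241*log(w + 6)/891 + C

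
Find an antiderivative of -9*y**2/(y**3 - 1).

-3*log(y**3 - 1) + C

Let u = y**3 - 1, so du = (3*y**2) dy.
Rewriting, the integral becomes -3·∫ 1/u du = -3·log(u).
Substituting back, u = y**3 - 1.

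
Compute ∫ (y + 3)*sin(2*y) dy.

-y*cos(2*y)/2 + sin(2*y)/4 - 3*cos(2*y)/2 + C

Use integration by parts with u = y + 3, dv = sin(2*y) dy, so v = -cos(2*y)/2.
Apply parts 1 times (tabular method): alternate signs, differentiate u down to 0, integrate dv up.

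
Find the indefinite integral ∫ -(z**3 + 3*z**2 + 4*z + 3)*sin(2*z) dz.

z**3*cos(2*z)/2 - 3*z**2*sin(2*z)/4 + 3*z**2*cos(2*z)/2 - 3*z*sin(2*z)/2 + 5*z*cos(2*z)/4 - 5*sin(2*z)/8 + 3*cos(2*z)/4 + C

Use integration by parts with u = z**3 + 3*z**2 + 4*z + 3, dv = -sin(2*z) dz, so v = cos(2*z)/2.
Apply parts 3 times (tabular method): alternate signs, differentiate u down to 0, integrate dv up.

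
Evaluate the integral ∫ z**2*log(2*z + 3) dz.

Use integration by parts with u = log(2*z + 3), dv = z**2 dz.
Then du = 2/(2*z + 3) dz and v = z**3/3.

z**3*log(2*z + 3)/3 - z**3/9 + z**2/4 - 3*z/4 + 9*log(2*z + 3)/8 + C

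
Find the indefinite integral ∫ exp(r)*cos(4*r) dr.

4*exp(r)*sin(4*r)/17 + exp(r)*cos(4*r)/17 + C

Let I denote the integral. Integrate by parts with u = cos(4*r), dv = exp(r) dr, so v = exp(r): I = exp(r)*cos(4*r) + 4·∫ exp(r)*sin(4*r) dr.
Apply parts again with u = sin(4*r), dv = exp(r) dr: ∫ exp(r)*sin(4*r) dr = exp(r)*sin(4*r) − 4·I. Substituting back brings back I: I = 4*exp(r)*sin(4*r) + exp(r)*cos(4*r) − 16·I.
Solving for I: (1 + 16)·I equals the remaining terms, so I = (1/17)·(4*exp(r)*sin(4*r) + exp(r)*cos(4*r)).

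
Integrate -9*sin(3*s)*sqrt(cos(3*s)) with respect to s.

2*cos(3*s)**(3/2) + C

Let u = cos(3*s), so du = (-3*sin(3*s)) ds.
Rewriting, the integral becomes 3·∫ √u du = 3·(2/3)u^(3/2).
Substituting back, u = cos(3*s).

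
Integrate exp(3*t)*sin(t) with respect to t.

3*exp(3*t)*sin(t)/10 - exp(3*t)*cos(t)/10 + C

Let I denote the integral. Integrate by parts with u = sin(t), dv = exp(3*t) dt, so v = exp(3*t)/3: I = exp(3*t)*sin(t)/3 − (1/3)·∫ exp(3*t)*cos(t) dt.
Apply parts again with u = cos(t), dv = exp(3*t) dt: ∫ exp(3*t)*cos(t) dt = exp(3*t)*cos(t)/3 + (1/3)·I. Substituting back brings back I: I = exp(3*t)*sin(t)/3 - exp(3*t)*cos(t)/9 − (1/9)·I.
Solving for I: (1 + 1/9)·I equals the remaining terms, so I = (9/10)·(exp(3*t)*sin(t)/3 - exp(3*t)*cos(t)/9).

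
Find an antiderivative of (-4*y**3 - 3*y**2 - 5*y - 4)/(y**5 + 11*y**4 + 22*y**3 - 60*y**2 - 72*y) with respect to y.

log(y)/18 - 29*log(y - 2)/192 + 2*log(y + 1)/75 + 991*log(y + 6)/14400 + 391/(120*y + 720) + C

Factor the denominator: y*(y - 2)*(y + 1)*(y + 6)**2.
Partial-fraction decomposition: 991/(14400*(y + 6)) - 391/(120*(y + 6)**2) + 2/(75*(y + 1)) - 29/(192*(y - 2)) + 1/(18*y).
Integrate each term; A/(y−a) gives A·log|y−a|; A/(y−a)² gives −A/(y−a).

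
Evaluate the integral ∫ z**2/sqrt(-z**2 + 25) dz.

Substitute z = 5·sin(θ), so dz = 5·cos(θ) dθ and the radical becomes sqrt(-z**2 + 25) = 5·cos(θ) by the Pythagorean identity.
Integrate the resulting trig expression in θ, then back-substitute θ = asin(z/5), sin(θ) = z/5, cos(θ) = sqrt(-z**2 + 25)/5 (absorbing any constant into C).

-z*sqrt(-z**2 + 25)/2 + 25*asin(z/5)/2 + C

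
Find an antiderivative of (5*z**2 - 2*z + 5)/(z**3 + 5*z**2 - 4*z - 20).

Factor the denominator: (z - 2)*(z + 2)*(z + 5).
Partial-fraction decomposition: 20/(3*(z + 5)) - 29/(12*(z + 2)) + 3/(4*(z - 2)).
Integrate each term: A/(z−a) contributes A·log|z−a|.

3*log(z - 2)/4 - 29*log(z + 2)/12 + 20*log(z + 5)/3 + C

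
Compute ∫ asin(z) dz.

Use integration by parts with u = arcsin(z), dv = dz.
Then du = 1/sqrt(-z**2 + 1) dz.

z*asin(z) + sqrt(-z**2 + 1) + C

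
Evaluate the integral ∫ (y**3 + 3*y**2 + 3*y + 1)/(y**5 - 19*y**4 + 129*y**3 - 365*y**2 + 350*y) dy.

Factor the denominator: y*(y - 7)*(y - 5)**2*(y - 2).
Partial-fraction decomposition: -3/(10*(y - 2)) - 84/(25*(y - 5)) - 36/(5*(y - 5)**2) + 128/(35*(y - 7)) + 1/(350*y).
Integrate each term; A/(y−a) gives A·log|y−a|; A/(y−a)² gives −A/(y−a).

log(y)/350 + 128*log(y - 7)/35 - 84*log(y - 5)/25 - 3*log(y - 2)/10 + 36/(5*y - 25) + C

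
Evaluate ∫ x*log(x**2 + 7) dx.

Let u = x**2 + 7, so du = (2*x) dx.
The integral becomes (1/2)·∫ log(u) du; integrate by parts with u′=log(u), dv′=du.

x**2*log(x**2 + 7)/2 - x**2/2 + 7*log(x**2 + 7)/2 + C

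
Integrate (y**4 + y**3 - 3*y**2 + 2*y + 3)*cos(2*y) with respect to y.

Use integration by parts with u = y**4 + y**3 - 3*y**2 + 2*y + 3, dv = cos(2*y) dy, so v = sin(2*y)/2.
Apply parts 4 times (tabular method): alternate signs, differentiate u down to 0, integrate dv up.

y**4*sin(2*y)/2 + y**3*sin(2*y)/2 + y**3*cos(2*y) - 3*y**2*sin(2*y) + 3*y**2*cos(2*y)/4 + y*sin(2*y)/4 - 3*y*cos(2*y) + 3*sin(2*y) + cos(2*y)/8 + C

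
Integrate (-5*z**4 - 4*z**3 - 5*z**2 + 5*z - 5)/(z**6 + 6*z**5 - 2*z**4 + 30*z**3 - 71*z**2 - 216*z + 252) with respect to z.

-127*log(z - 2)/468 + 7*log(z - 1)/120 - 83*log(z + 2)/780 + 5459*log(z + 7)/10440 - 59*log(z**2 + 9)/580 - 4027*atan(z/3)/11310 + C

Factor the denominator: (z - 2)*(z - 1)*(z + 2)*(z + 7)*(z**2 + 9).
Partial-fraction decomposition: -(767*z + 4027)/(3770*(z**2 + 9)) + 5459/(10440*(z + 7)) - 83/(780*(z + 2)) + 7/(120*(z - 1)) - 127/(468*(z - 2)).
Integrate each term; A/(z−a) gives A·log|z−a|; the (Bz+D)/(z²+p²) term gives a log and an atan.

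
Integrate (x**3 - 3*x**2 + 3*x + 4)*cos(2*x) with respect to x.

Use integration by parts with u = x**3 - 3*x**2 + 3*x + 4, dv = cos(2*x) dx, so v = sin(2*x)/2.
Apply parts 3 times (tabular method): alternate signs, differentiate u down to 0, integrate dv up.

x**3*sin(2*x)/2 - 3*x**2*sin(2*x)/2 + 3*x**2*cos(2*x)/4 + 3*x*sin(2*x)/4 - 3*x*cos(2*x)/2 + 11*sin(2*x)/4 + 3*cos(2*x)/8 + C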